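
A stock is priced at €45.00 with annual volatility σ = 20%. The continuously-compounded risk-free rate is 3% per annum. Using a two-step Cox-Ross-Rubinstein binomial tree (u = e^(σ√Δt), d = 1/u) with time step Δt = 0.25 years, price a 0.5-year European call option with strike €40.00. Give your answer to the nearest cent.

€6.33

CRR parameters: u = e^(σ√Δt) = e^(0.2·√0.25) = 1.1052, d = 1/u = 0.9048
Per-period rate: rΔt = 0.03·0.25 = 0.0075, so R = e^0.0075 = 1.0075
Risk-neutral probability p = (e^0.0075 − 0.9048)/(1.1052 − 0.9048) = 0.1027/0.2003 = 0.5126
Terminal stock prices: S_uu = 54.96, S_ud = 45, S_dd = 36.84
Terminal payoffs (S − K): max(14.96, 0) = 14.96, max(5, 0) = 5, max(-3.157, 0) = 0
Node u (S = 49.73): V_u = e^(−0.0075)·[0.5126·14.9631 + 0.4874·5.0000] = 10.0316
Node d (S = 40.72): V_d = e^(−0.0075)·[0.5126·5.0000 + 0.4874·0.0000] = 2.5438
Node 0 (S = 45): V_0 = e^(−0.0075)·[0.5126·10.0316 + 0.4874·2.5438] = 6.3344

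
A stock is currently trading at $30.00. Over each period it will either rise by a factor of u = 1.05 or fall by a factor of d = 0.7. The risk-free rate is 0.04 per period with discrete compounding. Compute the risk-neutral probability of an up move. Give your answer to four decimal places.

p = 0.9714

Risk-neutral probability p = (1 + 0.04 − 0.7)/(1.05 − 0.7) = 0.3400/0.3500 = 0.9714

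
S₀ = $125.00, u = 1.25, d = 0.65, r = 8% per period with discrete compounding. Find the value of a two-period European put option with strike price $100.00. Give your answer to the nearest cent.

Risk-neutral probability p = (1 + 0.08 − 0.65)/(1.25 − 0.65) = 0.4300/0.6000 = 0.7167
Terminal stock prices: S_uu = 195.3, S_ud = 101.6, S_dd = 52.81
Terminal payoffs (K − S): max(-95.31, 0) = 0, max(-1.562, 0) = 0, max(47.19, 0) = 47.19
Node u (S = 156.2): V_u = 1/1.08·[0.7167·0.0000 + 0.2833·0.0000] = 0.0000
Node d (S = 81.25): V_d = 1/1.08·[0.7167·0.0000 + 0.2833·47.1875] = 12.3794
Node 0 (S = 125): V_0 = 1/1.08·[0.7167·0.0000 + 0.2833·12.3794] = 3.2477

$3.25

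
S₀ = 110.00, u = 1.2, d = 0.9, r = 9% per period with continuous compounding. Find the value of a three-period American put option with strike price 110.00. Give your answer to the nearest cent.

3.74

Risk-neutral probability p = (e^0.09 − 0.9)/(1.2 − 0.9) = 0.1942/0.3000 = 0.6472
Terminal stock prices: S_uuu = 190.1, S_uud = 142.6, S_udd = 106.9, S_ddd = 80.19
Terminal payoffs (K − S): max(-80.08, 0) = 0, max(-32.56, 0) = 0, max(3.08, 0) = 3.08, max(29.81, 0) = 29.81
Node uu (S = 158.4): continuation = e^(−0.09)·[0.6472·0.0000 + 0.3528·0.0000] = 0.0000; exercise value = 0.0000 ≤ continuation, so V_uu = 0.0000
Node ud (S = 118.8): continuation = e^(−0.09)·[0.6472·0.0000 + 0.3528·3.0800] = 0.9930; exercise value = 0.0000 ≤ continuation, so V_ud = 0.9930
Node dd (S = 89.1): continuation = e^(−0.09)·[0.6472·3.0800 + 0.3528·29.8100] = 11.4324; exercise value = 20.9000 > continuation, so V_dd = 20.9000 (exercise)
Node u (S = 132): continuation = e^(−0.09)·[0.6472·0.0000 + 0.3528·0.9930] = 0.3201; exercise value = 0.0000 ≤ continuation, so V_u = 0.3201
Node d (S = 99): continuation = e^(−0.09)·[0.6472·0.9930 + 0.3528·20.9000] = 7.3254; exercise value = 11.0000 > continuation, so V_d = 11.0000 (exercise)
Node 0 (S = 110): continuation = e^(−0.09)·[0.6472·0.3201 + 0.3528·11.0000] = 3.7357; exercise value = 0.0000 ≤ continuation, so V_0 = 3.7357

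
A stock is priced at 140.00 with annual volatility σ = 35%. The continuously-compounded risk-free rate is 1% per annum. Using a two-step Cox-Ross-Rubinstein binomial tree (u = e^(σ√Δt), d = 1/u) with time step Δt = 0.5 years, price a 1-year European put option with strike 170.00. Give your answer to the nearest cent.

40.19

CRR parameters: u = e^(σ√Δt) = e^(0.35·√0.5) = 1.2808, d = 1/u = 0.7808
Per-period rate: rΔt = 0.01·0.5 = 0.005, so R = e^0.005 = 1.0050
Risk-neutral probability p = (e^0.005 − 0.7808)/(1.2808 − 0.7808) = 0.2243/0.5000 = 0.4485
Terminal stock prices: S_uu = 229.7, S_ud = 140, S_dd = 85.34
Terminal payoffs (K − S): max(-59.66, 0) = 0, max(30, 0) = 30, max(84.66, 0) = 84.66
Node u (S = 179.3): V_u = e^(−0.005)·[0.4485·0.0000 + 0.5515·30.0000] = 16.4635
Node d (S = 109.3): V_d = e^(−0.005)·[0.4485·30.0000 + 0.5515·84.6579] = 59.8457
Node 0 (S = 140): V_0 = e^(−0.005)·[0.4485·16.4635 + 0.5515·59.8457] = 40.1888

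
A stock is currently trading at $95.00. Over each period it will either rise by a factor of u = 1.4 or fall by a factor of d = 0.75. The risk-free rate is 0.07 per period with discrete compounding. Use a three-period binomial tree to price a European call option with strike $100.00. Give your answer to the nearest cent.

Risk-neutral probability p = (1 + 0.07 − 0.75)/(1.4 − 0.75) = 0.3200/0.6500 = 0.4923
Terminal stock prices: S_uuu = 260.7, S_uud = 139.6, S_udd = 74.81, S_ddd = 40.08
Terminal payoffs (S − K): max(160.7, 0) = 160.7, max(39.65, 0) = 39.65, max(-25.19, 0) = 0, max(-59.92, 0) = 0
Node uu (S = 186.2): V_uu = 1/1.07·[0.4923·160.6800 + 0.5077·39.6500] = 92.7421
Node ud (S = 99.75): V_ud = 1/1.07·[0.4923·39.6500 + 0.5077·0.0000] = 18.2430
Node dd (S = 53.44): V_dd = 1/1.07·[0.4923·0.0000 + 0.5077·0.0000] = 0.0000
Node u (S = 133): V_u = 1/1.07·[0.4923·92.7421 + 0.5077·18.2430] = 51.3266
Node d (S = 71.25): V_d = 1/1.07·[0.4923·18.2430 + 0.5077·0.0000] = 8.3936
Node 0 (S = 95): V_0 = 1/1.07·[0.4923·51.3266 + 0.5077·8.3936] = 27.5980

$27.60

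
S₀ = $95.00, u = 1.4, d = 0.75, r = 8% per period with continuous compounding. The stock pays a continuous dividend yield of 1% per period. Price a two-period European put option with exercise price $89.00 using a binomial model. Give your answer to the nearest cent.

Per-period risk-free factor R = e^0.08 = 1.0833; dividend-adjusted growth = e^(0.08−0.01) = 1.0725.
Risk-neutral probability p = (1.0725 − 0.75)/(1.4 − 0.75) = 0.3225/0.6500 = 0.4962
Terminal stock prices: S_uu = 186.2, S_ud = 99.75, S_dd = 53.44
Terminal payoffs (K − S): max(-97.2, 0) = 0, max(-10.75, 0) = 0, max(35.56, 0) = 35.56
Node u (S = 133): V_u = e^(−0.08)·[0.4962·0.0000 + 0.5038·0.0000] = 0.0000
Node d (S = 71.25): V_d = e^(−0.08)·[0.4962·0.0000 + 0.5038·35.5625] = 16.5400
Node 0 (S = 95): V_0 = e^(−0.08)·[0.4962·0.0000 + 0.5038·16.5400] = 7.6927

$7.69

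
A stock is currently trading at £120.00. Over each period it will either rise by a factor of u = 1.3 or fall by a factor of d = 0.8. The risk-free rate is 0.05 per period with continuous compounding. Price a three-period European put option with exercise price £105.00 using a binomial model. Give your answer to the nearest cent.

£6.27

Risk-neutral probability p = (e^0.05 − 0.8)/(1.3 − 0.8) = 0.2513/0.5000 = 0.5025
Terminal stock prices: S_uuu = 263.6, S_uud = 162.2, S_udd = 99.84, S_ddd = 61.44
Terminal payoffs (K − S): max(-158.6, 0) = 0, max(-57.24, 0) = 0, max(5.16, 0) = 5.16, max(43.56, 0) = 43.56
Node uu (S = 202.8): V_uu = e^(−0.05)·[0.5025·0.0000 + 0.4975·0.0000] = 0.0000
Node ud (S = 124.8): V_ud = e^(−0.05)·[0.5025·0.0000 + 0.4975·5.1600] = 2.4417
Node dd (S = 76.8): V_dd = e^(−0.05)·[0.5025·5.1600 + 0.4975·43.5600] = 23.0791
Node u (S = 156): V_u = e^(−0.05)·[0.5025·0.0000 + 0.4975·2.4417] = 1.1554
Node d (S = 96): V_d = e^(−0.05)·[0.5025·2.4417 + 0.4975·23.0791] = 12.0882
Node 0 (S = 120): V_0 = e^(−0.05)·[0.5025·1.1554 + 0.4975·12.0882] = 6.2724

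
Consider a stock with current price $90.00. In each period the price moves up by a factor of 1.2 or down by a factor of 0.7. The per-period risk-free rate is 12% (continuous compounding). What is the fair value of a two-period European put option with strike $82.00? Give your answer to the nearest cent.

Risk-neutral probability p = (e^0.12 − 0.7)/(1.2 − 0.7) = 0.4275/0.5000 = 0.8550
Terminal stock prices: S_uu = 129.6, S_ud = 75.6, S_dd = 44.1
Terminal payoffs (K − S): max(-47.6, 0) = 0, max(6.4, 0) = 6.4, max(37.9, 0) = 37.9
Node u (S = 108): V_u = e^(−0.12)·[0.8550·0.0000 + 0.1450·6.4000] = 0.8231
Node d (S = 63): V_d = e^(−0.12)·[0.8550·6.4000 + 0.1450·37.9000] = 9.7275
Node 0 (S = 90): V_0 = e^(−0.12)·[0.8550·0.8231 + 0.1450·9.7275] = 1.8752

$1.88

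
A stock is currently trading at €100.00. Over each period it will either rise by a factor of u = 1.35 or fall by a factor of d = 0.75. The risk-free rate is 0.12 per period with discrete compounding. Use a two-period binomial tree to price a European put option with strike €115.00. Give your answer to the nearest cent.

Risk-neutral probability p = (1 + 0.12 − 0.75)/(1.35 − 0.75) = 0.3700/0.6000 = 0.6167
Terminal stock prices: S_uu = 182.3, S_ud = 101.2, S_dd = 56.25
Terminal payoffs (K − S): max(-67.25, 0) = 0, max(13.75, 0) = 13.75, max(58.75, 0) = 58.75
Node u (S = 135): V_u = 1/1.12·[0.6167·0.0000 + 0.3833·13.7500] = 4.7061
Node d (S = 75): V_d = 1/1.12·[0.6167·13.7500 + 0.3833·58.7500] = 27.6786
Node 0 (S = 100): V_0 = 1/1.12·[0.6167·4.7061 + 0.3833·27.6786] = 12.0645

€12.06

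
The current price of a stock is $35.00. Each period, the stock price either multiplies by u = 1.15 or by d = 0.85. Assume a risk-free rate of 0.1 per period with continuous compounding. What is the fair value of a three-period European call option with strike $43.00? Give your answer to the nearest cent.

Risk-neutral probability p = (e^0.1 − 0.85)/(1.15 − 0.85) = 0.2552/0.3000 = 0.8506
Terminal stock prices: S_uuu = 53.23, S_uud = 39.34, S_udd = 29.08, S_ddd = 21.49
Terminal payoffs (S − K): max(10.23, 0) = 10.23, max(-3.656, 0) = 0, max(-13.92, 0) = 0, max(-21.51, 0) = 0
Node uu (S = 46.29): V_uu = e^(−0.1)·[0.8506·10.2306 + 0.1494·0.0000] = 7.8738
Node ud (S = 34.21): V_ud = e^(−0.1)·[0.8506·0.0000 + 0.1494·0.0000] = 0.0000
Node dd (S = 25.29): V_dd = e^(−0.1)·[0.8506·0.0000 + 0.1494·0.0000] = 0.0000
Node u (S = 40.25): V_u = e^(−0.1)·[0.8506·7.8738 + 0.1494·0.0000] = 6.0599
Node d (S = 29.75): V_d = e^(−0.1)·[0.8506·0.0000 + 0.1494·0.0000] = 0.0000
Node 0 (S = 35): V_0 = e^(−0.1)·[0.8506·6.0599 + 0.1494·0.0000] = 4.6638

$4.66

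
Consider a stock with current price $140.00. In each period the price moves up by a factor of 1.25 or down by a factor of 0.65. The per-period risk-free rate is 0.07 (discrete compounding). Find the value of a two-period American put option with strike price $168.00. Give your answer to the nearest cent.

Risk-neutral probability p = (1 + 0.07 − 0.65)/(1.25 − 0.65) = 0.4200/0.6000 = 0.7000
Terminal stock prices: S_uu = 218.8, S_ud = 113.8, S_dd = 59.15
Terminal payoffs (K − S): max(-50.75, 0) = 0, max(54.25, 0) = 54.25, max(108.8, 0) = 108.8
Node u (S = 175): continuation = 1/1.07·[0.7000·0.0000 + 0.3000·54.2500] = 15.2103; exercise value = 0.0000 ≤ continuation, so V_u = 15.2103
Node d (S = 91): continuation = 1/1.07·[0.7000·54.2500 + 0.3000·108.8500] = 66.0093; exercise value = 77.0000 > continuation, so V_d = 77.0000 (exercise)
Node 0 (S = 140): continuation = 1/1.07·[0.7000·15.2103 + 0.3000·77.0000] = 31.5394; exercise value = 28.0000 ≤ continuation, so V_0 = 31.5394

$31.54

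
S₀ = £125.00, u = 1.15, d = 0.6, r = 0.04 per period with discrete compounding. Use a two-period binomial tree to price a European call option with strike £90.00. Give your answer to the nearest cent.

£44.56

Risk-neutral probability p = (1 + 0.04 − 0.6)/(1.15 − 0.6) = 0.4400/0.5500 = 0.8000
Terminal stock prices: S_uu = 165.3, S_ud = 86.25, S_dd = 45
Terminal payoffs (S − K): max(75.31, 0) = 75.31, max(-3.75, 0) = 0, max(-45, 0) = 0
Node u (S = 143.8): V_u = 1/1.04·[0.8000·75.3125 + 0.2000·0.0000] = 57.9327
Node d (S = 75): V_d = 1/1.04·[0.8000·0.0000 + 0.2000·0.0000] = 0.0000
Node 0 (S = 125): V_0 = 1/1.04·[0.8000·57.9327 + 0.2000·0.0000] = 44.5636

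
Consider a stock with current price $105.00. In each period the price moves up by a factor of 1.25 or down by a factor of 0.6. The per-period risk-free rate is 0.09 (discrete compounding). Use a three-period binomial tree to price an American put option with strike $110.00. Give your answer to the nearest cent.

$16.74

Risk-neutral probability p = (1 + 0.09 − 0.6)/(1.25 − 0.6) = 0.4900/0.6500 = 0.7538
Terminal stock prices: S_uuu = 205.1, S_uud = 98.44, S_udd = 47.25, S_ddd = 22.68
Terminal payoffs (K − S): max(-95.08, 0) = 0, max(11.56, 0) = 11.56, max(62.75, 0) = 62.75, max(87.32, 0) = 87.32
Node uu (S = 164.1): continuation = 1/1.09·[0.7538·0.0000 + 0.2462·11.5625] = 2.6112; exercise value = 0.0000 ≤ continuation, so V_uu = 2.6112
Node ud (S = 78.75): continuation = 1/1.09·[0.7538·11.5625 + 0.2462·62.7500] = 22.1674; exercise value = 31.2500 > continuation, so V_ud = 31.2500 (exercise)
Node dd (S = 37.8): continuation = 1/1.09·[0.7538·62.7500 + 0.2462·87.3200] = 63.1174; exercise value = 72.2000 > continuation, so V_dd = 72.2000 (exercise)
Node u (S = 131.2): continuation = 1/1.09·[0.7538·2.6112 + 0.2462·31.2500] = 8.8630; exercise value = 0.0000 ≤ continuation, so V_u = 8.8630
Node d (S = 63): continuation = 1/1.09·[0.7538·31.2500 + 0.2462·72.2000] = 37.9174; exercise value = 47.0000 > continuation, so V_d = 47.0000 (exercise)
Node 0 (S = 105): continuation = 1/1.09·[0.7538·8.8630 + 0.2462·47.0000] = 16.7437; exercise value = 5.0000 ≤ continuation, so V_0 = 16.7437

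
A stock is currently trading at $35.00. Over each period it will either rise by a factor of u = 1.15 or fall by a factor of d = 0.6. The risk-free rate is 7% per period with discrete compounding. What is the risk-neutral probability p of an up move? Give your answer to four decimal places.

p = 0.8545

Risk-neutral probability p = (1 + 0.07 − 0.6)/(1.15 − 0.6) = 0.4700/0.5500 = 0.8545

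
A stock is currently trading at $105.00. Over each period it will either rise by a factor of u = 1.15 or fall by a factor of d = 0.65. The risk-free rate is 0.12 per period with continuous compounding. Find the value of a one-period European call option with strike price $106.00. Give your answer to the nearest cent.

Risk-neutral probability p = (e^0.12 − 0.65)/(1.15 − 0.65) = 0.4775/0.5000 = 0.9550
Terminal stock prices: S_u = 120.7, S_d = 68.25
Terminal payoffs (S − K): max(14.75, 0) = 14.75, max(-37.75, 0) = 0
Node 0 (S = 105): V_0 = e^(−0.12)·[0.9550·14.7500 + 0.0450·0.0000] = 12.4933

$12.49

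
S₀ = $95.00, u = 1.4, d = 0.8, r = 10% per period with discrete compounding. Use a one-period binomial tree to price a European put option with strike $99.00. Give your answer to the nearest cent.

Risk-neutral probability p = (1 + 0.1 − 0.8)/(1.4 − 0.8) = 0.3000/0.6000 = 0.5000
Terminal stock prices: S_u = 133, S_d = 76
Terminal payoffs (K − S): max(-34, 0) = 0, max(23, 0) = 23
Node 0 (S = 95): V_0 = 1/1.1·[0.5000·0.0000 + 0.5000·23.0000] = 10.4545

$10.45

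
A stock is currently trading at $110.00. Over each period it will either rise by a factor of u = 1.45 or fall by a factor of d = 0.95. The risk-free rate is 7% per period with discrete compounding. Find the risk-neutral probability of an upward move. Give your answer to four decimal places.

Risk-neutral probability p = (1 + 0.07 − 0.95)/(1.45 − 0.95) = 0.1200/0.5000 = 0.2400

p = 0.2400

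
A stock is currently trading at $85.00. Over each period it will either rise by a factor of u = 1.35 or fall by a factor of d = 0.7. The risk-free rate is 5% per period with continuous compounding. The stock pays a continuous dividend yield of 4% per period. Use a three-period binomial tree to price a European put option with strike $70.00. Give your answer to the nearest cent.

Per-period risk-free factor R = e^0.05 = 1.0513; dividend-adjusted growth = e^(0.05−0.04) = 1.0101.
Risk-neutral probability p = (1.0101 − 0.7)/(1.35 − 0.7) = 0.3101/0.6500 = 0.4770
Terminal stock prices: S_uuu = 209.1, S_uud = 108.4, S_udd = 56.23, S_ddd = 29.15
Terminal payoffs (K − S): max(-139.1, 0) = 0, max(-38.44, 0) = 0, max(13.77, 0) = 13.77, max(40.85, 0) = 40.85
Node uu (S = 154.9): V_uu = e^(−0.05)·[0.4770·0.0000 + 0.5230·0.0000] = 0.0000
Node ud (S = 80.33): V_ud = e^(−0.05)·[0.4770·0.0000 + 0.5230·13.7725] = 6.8517
Node dd (S = 41.65): V_dd = e^(−0.05)·[0.4770·13.7725 + 0.5230·40.8450] = 26.5692
Node u (S = 114.8): V_u = e^(−0.05)·[0.4770·0.0000 + 0.5230·6.8517] = 3.4087
Node d (S = 59.5): V_d = e^(−0.05)·[0.4770·6.8517 + 0.5230·26.5692] = 16.3269
Node 0 (S = 85): V_0 = e^(−0.05)·[0.4770·3.4087 + 0.5230·16.3269] = 9.6691

$9.67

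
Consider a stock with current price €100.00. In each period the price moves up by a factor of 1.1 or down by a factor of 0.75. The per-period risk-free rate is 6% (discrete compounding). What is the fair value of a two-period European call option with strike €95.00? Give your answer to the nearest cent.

Risk-neutral probability p = (1 + 0.06 − 0.75)/(1.1 − 0.75) = 0.3100/0.3500 = 0.8857
Terminal stock prices: S_uu = 121, S_ud = 82.5, S_dd = 56.25
Terminal payoffs (S − K): max(26, 0) = 26, max(-12.5, 0) = 0, max(-38.75, 0) = 0
Node u (S = 110): V_u = 1/1.06·[0.8857·26.0000 + 0.1143·0.0000] = 21.7251
Node d (S = 75): V_d = 1/1.06·[0.8857·0.0000 + 0.1143·0.0000] = 0.0000
Node 0 (S = 100): V_0 = 1/1.06·[0.8857·21.7251 + 0.1143·0.0000] = 18.1530

€18.15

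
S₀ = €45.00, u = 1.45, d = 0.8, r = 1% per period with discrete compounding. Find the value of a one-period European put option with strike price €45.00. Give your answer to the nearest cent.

€6.03

Risk-neutral probability p = (1 + 0.01 − 0.8)/(1.45 − 0.8) = 0.2100/0.6500 = 0.3231
Terminal stock prices: S_u = 65.25, S_d = 36
Terminal payoffs (K − S): max(-20.25, 0) = 0, max(9, 0) = 9
Node 0 (S = 45): V_0 = 1/1.01·[0.3231·0.0000 + 0.6769·9.0000] = 6.0320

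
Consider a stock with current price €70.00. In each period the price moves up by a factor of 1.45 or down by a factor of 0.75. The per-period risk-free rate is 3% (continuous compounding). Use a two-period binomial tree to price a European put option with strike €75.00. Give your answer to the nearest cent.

€12.05

Risk-neutral probability p = (e^0.03 − 0.75)/(1.45 − 0.75) = 0.2805/0.7000 = 0.4006
Terminal stock prices: S_uu = 147.2, S_ud = 76.12, S_dd = 39.38
Terminal payoffs (K − S): max(-72.18, 0) = 0, max(-1.125, 0) = 0, max(35.62, 0) = 35.62
Node u (S = 101.5): V_u = e^(−0.03)·[0.4006·0.0000 + 0.5994·0.0000] = 0.0000
Node d (S = 52.5): V_d = e^(−0.03)·[0.4006·0.0000 + 0.5994·35.6250] = 20.7208
Node 0 (S = 70): V_0 = e^(−0.03)·[0.4006·0.0000 + 0.5994·20.7208] = 12.0520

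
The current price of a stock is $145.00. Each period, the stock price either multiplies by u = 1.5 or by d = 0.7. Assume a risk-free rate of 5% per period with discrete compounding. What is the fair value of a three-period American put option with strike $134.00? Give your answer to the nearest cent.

$24.62

Risk-neutral probability p = (1 + 0.05 − 0.7)/(1.5 − 0.7) = 0.3500/0.8000 = 0.4375
Terminal stock prices: S_uuu = 489.4, S_uud = 228.4, S_udd = 106.6, S_ddd = 49.73
Terminal payoffs (K − S): max(-355.4, 0) = 0, max(-94.37, 0) = 0, max(27.43, 0) = 27.43, max(84.27, 0) = 84.27
Node uu (S = 326.2): continuation = 1/1.05·[0.4375·0.0000 + 0.5625·0.0000] = 0.0000; exercise value = 0.0000 ≤ continuation, so V_uu = 0.0000
Node ud (S = 152.2): continuation = 1/1.05·[0.4375·0.0000 + 0.5625·27.4250] = 14.6920; exercise value = 0.0000 ≤ continuation, so V_ud = 14.6920
Node dd (S = 71.05): continuation = 1/1.05·[0.4375·27.4250 + 0.5625·84.2650] = 56.5690; exercise value = 62.9500 > continuation, so V_dd = 62.9500 (exercise)
Node u (S = 217.5): continuation = 1/1.05·[0.4375·0.0000 + 0.5625·14.6920] = 7.8707; exercise value = 0.0000 ≤ continuation, so V_u = 7.8707
Node d (S = 101.5): continuation = 1/1.05·[0.4375·14.6920 + 0.5625·62.9500] = 39.8449; exercise value = 32.5000 ≤ continuation, so V_d = 39.8449
Node 0 (S = 145): continuation = 1/1.05·[0.4375·7.8707 + 0.5625·39.8449] = 24.6249; exercise value = 0.0000 ≤ continuation, so V_0 = 24.6249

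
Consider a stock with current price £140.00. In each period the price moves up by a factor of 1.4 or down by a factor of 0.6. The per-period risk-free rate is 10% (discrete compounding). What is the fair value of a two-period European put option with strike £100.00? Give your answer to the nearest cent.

£5.76

Risk-neutral probability p = (1 + 0.1 − 0.6)/(1.4 − 0.6) = 0.5000/0.8000 = 0.6250
Terminal stock prices: S_uu = 274.4, S_ud = 117.6, S_dd = 50.4
Terminal payoffs (K − S): max(-174.4, 0) = 0, max(-17.6, 0) = 0, max(49.6, 0) = 49.6
Node u (S = 196): V_u = 1/1.1·[0.6250·0.0000 + 0.3750·0.0000] = 0.0000
Node d (S = 84): V_d = 1/1.1·[0.6250·0.0000 + 0.3750·49.6000] = 16.9091
Node 0 (S = 140): V_0 = 1/1.1·[0.6250·0.0000 + 0.3750·16.9091] = 5.7645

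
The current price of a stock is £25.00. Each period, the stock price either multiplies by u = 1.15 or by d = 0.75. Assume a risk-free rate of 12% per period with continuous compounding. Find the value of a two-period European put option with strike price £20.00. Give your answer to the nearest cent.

£0.01

Risk-neutral probability p = (e^0.12 − 0.75)/(1.15 − 0.75) = 0.3775/0.4000 = 0.9437
Terminal stock prices: S_uu = 33.06, S_ud = 21.56, S_dd = 14.06
Terminal payoffs (K − S): max(-13.06, 0) = 0, max(-1.562, 0) = 0, max(5.938, 0) = 5.938
Node u (S = 28.75): V_u = e^(−0.12)·[0.9437·0.0000 + 0.0563·0.0000] = 0.0000
Node d (S = 18.75): V_d = e^(−0.12)·[0.9437·0.0000 + 0.0563·5.9375] = 0.2963
Node 0 (S = 25): V_0 = e^(−0.12)·[0.9437·0.0000 + 0.0563·0.2963] = 0.0148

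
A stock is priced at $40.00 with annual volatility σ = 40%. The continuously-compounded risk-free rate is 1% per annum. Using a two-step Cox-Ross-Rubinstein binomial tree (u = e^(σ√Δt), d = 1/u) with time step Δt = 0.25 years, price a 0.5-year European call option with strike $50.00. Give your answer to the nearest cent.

$2.00

CRR parameters: u = e^(σ√Δt) = e^(0.4·√0.25) = 1.2214, d = 1/u = 0.8187
Per-period rate: rΔt = 0.01·0.25 = 0.0025, so R = e^0.0025 = 1.0025
Risk-neutral probability p = (e^0.0025 − 0.8187)/(1.2214 − 0.8187) = 0.1838/0.4027 = 0.4564
Terminal stock prices: S_uu = 59.67, S_ud = 40, S_dd = 26.81
Terminal payoffs (S − K): max(9.673, 0) = 9.673, max(-10, 0) = 0, max(-23.19, 0) = 0
Node u (S = 48.86): V_u = e^(−0.0025)·[0.4564·9.6730 + 0.5436·0.0000] = 4.4036
Node d (S = 32.75): V_d = e^(−0.0025)·[0.4564·0.0000 + 0.5436·0.0000] = 0.0000
Node 0 (S = 40): V_0 = e^(−0.0025)·[0.4564·4.4036 + 0.5436·0.0000] = 2.0047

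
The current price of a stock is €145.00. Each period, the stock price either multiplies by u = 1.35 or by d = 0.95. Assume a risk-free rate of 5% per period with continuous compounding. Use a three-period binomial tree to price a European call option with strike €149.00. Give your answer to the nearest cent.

Risk-neutral probability p = (e^0.05 − 0.95)/(1.35 − 0.95) = 0.1013/0.4000 = 0.2532
Terminal stock prices: S_uuu = 356.8, S_uud = 251, S_udd = 176.7, S_ddd = 124.3
Terminal payoffs (S − K): max(207.8, 0) = 207.8, max(102, 0) = 102, max(27.66, 0) = 27.66, max(-24.68, 0) = 0
Node uu (S = 264.3): V_uu = e^(−0.05)·[0.2532·207.7544 + 0.7468·102.0494] = 122.5293
Node ud (S = 186): V_ud = e^(−0.05)·[0.2532·102.0494 + 0.7468·27.6644] = 44.2293
Node dd (S = 130.9): V_dd = e^(−0.05)·[0.2532·27.6644 + 0.7468·0.0000] = 6.6624
Node u (S = 195.8): V_u = e^(−0.05)·[0.2532·122.5293 + 0.7468·44.2293] = 60.9292
Node d (S = 137.8): V_d = e^(−0.05)·[0.2532·44.2293 + 0.7468·6.6624] = 15.3847
Node 0 (S = 145): V_0 = e^(−0.05)·[0.2532·60.9292 + 0.7468·15.3847] = 25.6029

€25.60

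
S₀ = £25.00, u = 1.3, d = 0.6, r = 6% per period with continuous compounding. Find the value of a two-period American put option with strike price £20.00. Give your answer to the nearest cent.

Risk-neutral probability p = (e^0.06 − 0.6)/(1.3 − 0.6) = 0.4618/0.7000 = 0.6598
Terminal stock prices: S_uu = 42.25, S_ud = 19.5, S_dd = 9
Terminal payoffs (K − S): max(-22.25, 0) = 0, max(0.5, 0) = 0.5, max(11, 0) = 11
Node u (S = 32.5): continuation = e^(−0.06)·[0.6598·0.0000 + 0.3402·0.5000] = 0.1602; exercise value = 0.0000 ≤ continuation, so V_u = 0.1602
Node d (S = 15): continuation = e^(−0.06)·[0.6598·0.5000 + 0.3402·11.0000] = 3.8353; exercise value = 5.0000 > continuation, so V_d = 5.0000 (exercise)
Node 0 (S = 25): continuation = e^(−0.06)·[0.6598·0.1602 + 0.3402·5.0000] = 1.7016; exercise value = 0.0000 ≤ continuation, so V_0 = 1.7016

£1.70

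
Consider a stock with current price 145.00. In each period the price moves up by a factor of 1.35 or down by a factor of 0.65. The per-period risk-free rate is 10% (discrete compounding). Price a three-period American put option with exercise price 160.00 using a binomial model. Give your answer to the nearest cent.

27.56

Risk-neutral probability p = (1 + 0.1 − 0.65)/(1.35 − 0.65) = 0.4500/0.7000 = 0.6429
Terminal stock prices: S_uuu = 356.8, S_uud = 171.8, S_udd = 82.7, S_ddd = 39.82
Terminal payoffs (K − S): max(-196.8, 0) = 0, max(-11.77, 0) = 0, max(77.3, 0) = 77.3, max(120.2, 0) = 120.2
Node uu (S = 264.3): continuation = 1/1.1·[0.6429·0.0000 + 0.3571·0.0000] = 0.0000; exercise value = 0.0000 ≤ continuation, so V_uu = 0.0000
Node ud (S = 127.2): continuation = 1/1.1·[0.6429·0.0000 + 0.3571·77.2956] = 25.0960; exercise value = 32.7625 > continuation, so V_ud = 32.7625 (exercise)
Node dd (S = 61.26): continuation = 1/1.1·[0.6429·77.2956 + 0.3571·120.1794] = 84.1920; exercise value = 98.7375 > continuation, so V_dd = 98.7375 (exercise)
Node u (S = 195.8): continuation = 1/1.1·[0.6429·0.0000 + 0.3571·32.7625] = 10.6372; exercise value = 0.0000 ≤ continuation, so V_u = 10.6372
Node d (S = 94.25): continuation = 1/1.1·[0.6429·32.7625 + 0.3571·98.7375] = 51.2045; exercise value = 65.7500 > continuation, so V_d = 65.7500 (exercise)
Node 0 (S = 145): continuation = 1/1.1·[0.6429·10.6372 + 0.3571·65.7500] = 27.5639; exercise value = 15.0000 ≤ continuation, so V_0 = 27.5639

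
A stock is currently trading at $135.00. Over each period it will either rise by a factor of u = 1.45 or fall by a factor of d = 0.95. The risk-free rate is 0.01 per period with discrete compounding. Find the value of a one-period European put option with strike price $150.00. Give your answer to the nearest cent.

$18.95

Risk-neutral probability p = (1 + 0.01 − 0.95)/(1.45 − 0.95) = 0.0600/0.5000 = 0.1200
Terminal stock prices: S_u = 195.8, S_d = 128.2
Terminal payoffs (K − S): max(-45.75, 0) = 0, max(21.75, 0) = 21.75
Node 0 (S = 135): V_0 = 1/1.01·[0.1200·0.0000 + 0.8800·21.7500] = 18.9505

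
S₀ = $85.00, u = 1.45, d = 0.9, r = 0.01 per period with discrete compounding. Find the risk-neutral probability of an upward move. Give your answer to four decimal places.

Risk-neutral probability p = (1 + 0.01 − 0.9)/(1.45 − 0.9) = 0.1100/0.5500 = 0.2000

p = 0.2000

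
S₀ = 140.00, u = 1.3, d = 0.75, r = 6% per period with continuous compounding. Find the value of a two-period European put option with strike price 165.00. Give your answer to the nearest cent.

26.76

Risk-neutral probability p = (e^0.06 − 0.75)/(1.3 − 0.75) = 0.3118/0.5500 = 0.5670
Terminal stock prices: S_uu = 236.6, S_ud = 136.5, S_dd = 78.75
Terminal payoffs (K − S): max(-71.6, 0) = 0, max(28.5, 0) = 28.5, max(86.25, 0) = 86.25
Node u (S = 182): V_u = e^(−0.06)·[0.5670·0.0000 + 0.4330·28.5000] = 11.6225
Node d (S = 105): V_d = e^(−0.06)·[0.5670·28.5000 + 0.4330·86.2500] = 50.3911
Node 0 (S = 140): V_0 = e^(−0.06)·[0.5670·11.6225 + 0.4330·50.3911] = 26.7558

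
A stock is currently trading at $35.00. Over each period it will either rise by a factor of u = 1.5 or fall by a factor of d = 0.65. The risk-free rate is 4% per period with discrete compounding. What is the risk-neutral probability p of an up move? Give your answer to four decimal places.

Risk-neutral probability p = (1 + 0.04 − 0.65)/(1.5 − 0.65) = 0.3900/0.8500 = 0.4588

p = 0.4588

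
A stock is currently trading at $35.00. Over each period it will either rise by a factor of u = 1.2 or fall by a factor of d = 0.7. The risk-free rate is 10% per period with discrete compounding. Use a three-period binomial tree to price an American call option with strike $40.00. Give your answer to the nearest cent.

$7.88

Risk-neutral probability p = (1 + 0.1 − 0.7)/(1.2 − 0.7) = 0.4000/0.5000 = 0.8000
Terminal stock prices: S_uuu = 60.48, S_uud = 35.28, S_udd = 20.58, S_ddd = 12
Terminal payoffs (S − K): max(20.48, 0) = 20.48, max(-4.72, 0) = 0, max(-19.42, 0) = 0, max(-28, 0) = 0
Node uu (S = 50.4): continuation = 1/1.1·[0.8000·20.4800 + 0.2000·0.0000] = 14.8945; exercise value = 10.4000 ≤ continuation, so V_uu = 14.8945
Node ud (S = 29.4): continuation = 1/1.1·[0.8000·0.0000 + 0.2000·0.0000] = 0.0000; exercise value = 0.0000 ≤ continuation, so V_ud = 0.0000
Node dd (S = 17.15): continuation = 1/1.1·[0.8000·0.0000 + 0.2000·0.0000] = 0.0000; exercise value = 0.0000 ≤ continuation, so V_dd = 0.0000
Node u (S = 42): continuation = 1/1.1·[0.8000·14.8945 + 0.2000·0.0000] = 10.8324; exercise value = 2.0000 ≤ continuation, so V_u = 10.8324
Node d (S = 24.5): continuation = 1/1.1·[0.8000·0.0000 + 0.2000·0.0000] = 0.0000; exercise value = 0.0000 ≤ continuation, so V_d = 0.0000
Node 0 (S = 35): continuation = 1/1.1·[0.8000·10.8324 + 0.2000·0.0000] = 7.8781; exercise value = 0.0000 ≤ continuation, so V_0 = 7.8781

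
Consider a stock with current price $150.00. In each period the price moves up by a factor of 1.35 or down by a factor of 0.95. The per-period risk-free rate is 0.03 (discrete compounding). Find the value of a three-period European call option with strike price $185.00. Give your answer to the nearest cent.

$7.91

Risk-neutral probability p = (1 + 0.03 − 0.95)/(1.35 − 0.95) = 0.0800/0.4000 = 0.2000
Terminal stock prices: S_uuu = 369.1, S_uud = 259.7, S_udd = 182.8, S_ddd = 128.6
Terminal payoffs (S − K): max(184.1, 0) = 184.1, max(74.71, 0) = 74.71, max(-2.244, 0) = 0, max(-56.39, 0) = 0
Node uu (S = 273.4): V_uu = 1/1.03·[0.2000·184.0563 + 0.8000·74.7063] = 93.7633
Node ud (S = 192.4): V_ud = 1/1.03·[0.2000·74.7063 + 0.8000·0.0000] = 14.5061
Node dd (S = 135.4): V_dd = 1/1.03·[0.2000·0.0000 + 0.8000·0.0000] = 0.0000
Node u (S = 202.5): V_u = 1/1.03·[0.2000·93.7633 + 0.8000·14.5061] = 29.4733
Node d (S = 142.5): V_d = 1/1.03·[0.2000·14.5061 + 0.8000·0.0000] = 2.8167
Node 0 (S = 150): V_0 = 1/1.03·[0.2000·29.4733 + 0.8000·2.8167] = 7.9107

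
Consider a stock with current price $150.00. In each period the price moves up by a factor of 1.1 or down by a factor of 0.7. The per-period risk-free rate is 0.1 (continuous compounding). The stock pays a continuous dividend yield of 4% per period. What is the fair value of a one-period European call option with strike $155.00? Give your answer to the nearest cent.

$8.19

Per-period risk-free factor R = e^0.1 = 1.1052; dividend-adjusted growth = e^(0.1−0.04) = 1.0618.
Risk-neutral probability p = (1.0618 − 0.7)/(1.1 − 0.7) = 0.3618/0.4000 = 0.9046
Terminal stock prices: S_u = 165, S_d = 105
Terminal payoffs (S − K): max(10, 0) = 10, max(-50, 0) = 0
Node 0 (S = 150): V_0 = e^(−0.1)·[0.9046·10.0000 + 0.0954·0.0000] = 8.1851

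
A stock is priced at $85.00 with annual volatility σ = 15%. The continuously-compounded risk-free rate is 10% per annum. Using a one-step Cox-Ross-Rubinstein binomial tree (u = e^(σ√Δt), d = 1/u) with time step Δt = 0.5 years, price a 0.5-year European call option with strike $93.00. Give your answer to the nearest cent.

$1.03

CRR parameters: u = e^(σ√Δt) = e^(0.15·√0.5) = 1.1119, d = 1/u = 0.8994
Per-period rate: rΔt = 0.1·0.5 = 0.05, so R = e^0.05 = 1.0513
Risk-neutral probability p = (e^0.05 − 0.8994)/(1.1119 − 0.8994) = 0.1519/0.2125 = 0.7148
Terminal stock prices: S_u = 94.51, S_d = 76.45
Terminal payoffs (S − K): max(1.511, 0) = 1.511, max(-16.55, 0) = 0
Node 0 (S = 85): V_0 = e^(−0.05)·[0.7148·1.5111 + 0.2852·0.0000] = 1.0274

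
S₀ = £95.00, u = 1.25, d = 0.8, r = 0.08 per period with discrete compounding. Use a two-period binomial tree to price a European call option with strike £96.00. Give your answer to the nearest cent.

Risk-neutral probability p = (1 + 0.08 − 0.8)/(1.25 − 0.8) = 0.2800/0.4500 = 0.6222
Terminal stock prices: S_uu = 148.4, S_ud = 95, S_dd = 60.8
Terminal payoffs (S − K): max(52.44, 0) = 52.44, max(-1, 0) = 0, max(-35.2, 0) = 0
Node u (S = 118.8): V_u = 1/1.08·[0.6222·52.4375 + 0.3778·0.0000] = 30.2109
Node d (S = 76): V_d = 1/1.08·[0.6222·0.0000 + 0.3778·0.0000] = 0.0000
Node 0 (S = 95): V_0 = 1/1.08·[0.6222·30.2109 + 0.3778·0.0000] = 17.4055

£17.41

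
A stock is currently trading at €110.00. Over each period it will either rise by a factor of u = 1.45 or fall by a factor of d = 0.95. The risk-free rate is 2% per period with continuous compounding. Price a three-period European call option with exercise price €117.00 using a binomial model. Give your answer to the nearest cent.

€13.39

Risk-neutral probability p = (e^0.02 − 0.95)/(1.45 − 0.95) = 0.0702/0.5000 = 0.1404
Terminal stock prices: S_uuu = 335.3, S_uud = 219.7, S_udd = 143.9, S_ddd = 94.31
Terminal payoffs (S − K): max(218.3, 0) = 218.3, max(102.7, 0) = 102.7, max(26.95, 0) = 26.95, max(-22.69, 0) = 0
Node uu (S = 231.3): V_uu = e^(−0.02)·[0.1404·218.3487 + 0.8596·102.7113] = 116.5918
Node ud (S = 151.5): V_ud = e^(−0.02)·[0.1404·102.7113 + 0.8596·26.9487] = 36.8418
Node dd (S = 99.27): V_dd = e^(−0.02)·[0.1404·26.9487 + 0.8596·0.0000] = 3.7088
Node u (S = 159.5): V_u = e^(−0.02)·[0.1404·116.5918 + 0.8596·36.8418] = 47.0876
Node d (S = 104.5): V_d = e^(−0.02)·[0.1404·36.8418 + 0.8596·3.7088] = 8.1952
Node 0 (S = 110): V_0 = e^(−0.02)·[0.1404·47.0876 + 0.8596·8.1952] = 13.3854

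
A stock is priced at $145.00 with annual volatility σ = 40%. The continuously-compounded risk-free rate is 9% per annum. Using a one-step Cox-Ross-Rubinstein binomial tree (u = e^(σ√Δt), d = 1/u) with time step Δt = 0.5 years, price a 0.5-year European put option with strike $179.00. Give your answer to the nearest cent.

CRR parameters: u = e^(σ√Δt) = e^(0.4·√0.5) = 1.3269, d = 1/u = 0.7536
Per-period rate: rΔt = 0.09·0.5 = 0.045, so R = e^0.045 = 1.0460
Risk-neutral probability p = (e^0.045 − 0.7536)/(1.3269 − 0.7536) = 0.2924/0.5733 = 0.5100
Terminal stock prices: S_u = 192.4, S_d = 109.3
Terminal payoffs (K − S): max(-13.4, 0) = 0, max(69.72, 0) = 69.72
Node 0 (S = 145): V_0 = e^(−0.045)·[0.5100·0.0000 + 0.4900·69.7224] = 32.6575

$32.66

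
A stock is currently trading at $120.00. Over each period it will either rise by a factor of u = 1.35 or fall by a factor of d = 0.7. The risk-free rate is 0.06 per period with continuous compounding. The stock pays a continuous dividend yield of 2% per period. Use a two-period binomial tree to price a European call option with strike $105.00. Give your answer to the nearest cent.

Per-period risk-free factor R = e^0.06 = 1.0618; dividend-adjusted growth = e^(0.06−0.02) = 1.0408.
Risk-neutral probability p = (1.0408 − 0.7)/(1.35 − 0.7) = 0.3408/0.6500 = 0.5243
Terminal stock prices: S_uu = 218.7, S_ud = 113.4, S_dd = 58.8
Terminal payoffs (S − K): max(113.7, 0) = 113.7, max(8.4, 0) = 8.4, max(-46.2, 0) = 0
Node u (S = 162): V_u = e^(−0.06)·[0.5243·113.7000 + 0.4757·8.4000] = 59.9069
Node d (S = 84): V_d = e^(−0.06)·[0.5243·8.4000 + 0.4757·0.0000] = 4.1478
Node 0 (S = 120): V_0 = e^(−0.06)·[0.5243·59.9069 + 0.4757·4.1478] = 31.4396

$31.44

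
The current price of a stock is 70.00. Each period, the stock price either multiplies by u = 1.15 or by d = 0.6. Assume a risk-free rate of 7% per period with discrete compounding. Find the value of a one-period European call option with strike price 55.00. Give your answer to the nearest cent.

20.37

Risk-neutral probability p = (1 + 0.07 − 0.6)/(1.15 − 0.6) = 0.4700/0.5500 = 0.8545
Terminal stock prices: S_u = 80.5, S_d = 42
Terminal payoffs (S − K): max(25.5, 0) = 25.5, max(-13, 0) = 0
Node 0 (S = 70): V_0 = 1/1.07·[0.8545·25.5000 + 0.1455·0.0000] = 20.3653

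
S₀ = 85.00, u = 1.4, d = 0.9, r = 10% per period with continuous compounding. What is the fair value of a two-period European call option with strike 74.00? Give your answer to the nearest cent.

Risk-neutral probability p = (e^0.1 − 0.9)/(1.4 − 0.9) = 0.2052/0.5000 = 0.4103
Terminal stock prices: S_uu = 166.6, S_ud = 107.1, S_dd = 68.85
Terminal payoffs (S − K): max(92.6, 0) = 92.6, max(33.1, 0) = 33.1, max(-5.15, 0) = 0
Node u (S = 119): V_u = e^(−0.1)·[0.4103·92.6000 + 0.5897·33.1000] = 52.0420
Node d (S = 76.5): V_d = e^(−0.1)·[0.4103·33.1000 + 0.5897·0.0000] = 12.2898
Node 0 (S = 85): V_0 = e^(−0.1)·[0.4103·52.0420 + 0.5897·12.2898] = 25.8800

25.88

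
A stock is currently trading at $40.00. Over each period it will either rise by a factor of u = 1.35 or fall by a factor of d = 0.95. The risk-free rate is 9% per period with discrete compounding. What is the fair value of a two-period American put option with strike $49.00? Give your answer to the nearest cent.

$9.00

Risk-neutral probability p = (1 + 0.09 − 0.95)/(1.35 − 0.95) = 0.1400/0.4000 = 0.3500
Terminal stock prices: S_uu = 72.9, S_ud = 51.3, S_dd = 36.1
Terminal payoffs (K − S): max(-23.9, 0) = 0, max(-2.3, 0) = 0, max(12.9, 0) = 12.9
Node u (S = 54): continuation = 1/1.09·[0.3500·0.0000 + 0.6500·0.0000] = 0.0000; exercise value = 0.0000 ≤ continuation, so V_u = 0.0000
Node d (S = 38): continuation = 1/1.09·[0.3500·0.0000 + 0.6500·12.9000] = 7.6927; exercise value = 11.0000 > continuation, so V_d = 11.0000 (exercise)
Node 0 (S = 40): continuation = 1/1.09·[0.3500·0.0000 + 0.6500·11.0000] = 6.5596; exercise value = 9.0000 > continuation, so V_0 = 9.0000 (exercise)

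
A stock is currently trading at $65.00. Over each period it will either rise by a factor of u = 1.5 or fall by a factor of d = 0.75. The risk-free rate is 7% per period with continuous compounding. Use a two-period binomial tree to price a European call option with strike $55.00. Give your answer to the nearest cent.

$22.39

Risk-neutral probability p = (e^0.07 − 0.75)/(1.5 − 0.75) = 0.3225/0.7500 = 0.4300
Terminal stock prices: S_uu = 146.2, S_ud = 73.12, S_dd = 36.56
Terminal payoffs (S − K): max(91.25, 0) = 91.25, max(18.12, 0) = 18.12, max(-18.44, 0) = 0
Node u (S = 97.5): V_u = e^(−0.07)·[0.4300·91.2500 + 0.5700·18.1250] = 46.2183
Node d (S = 48.75): V_d = e^(−0.07)·[0.4300·18.1250 + 0.5700·0.0000] = 7.2670
Node 0 (S = 65): V_0 = e^(−0.07)·[0.4300·46.2183 + 0.5700·7.2670] = 22.3929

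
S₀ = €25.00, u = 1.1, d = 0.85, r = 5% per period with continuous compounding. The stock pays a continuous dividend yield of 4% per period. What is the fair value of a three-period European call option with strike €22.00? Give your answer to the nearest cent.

€3.96

Per-period risk-free factor R = e^0.05 = 1.0513; dividend-adjusted growth = e^(0.05−0.04) = 1.0101.
Risk-neutral probability p = (1.0101 − 0.85)/(1.1 − 0.85) = 0.1601/0.2500 = 0.6402
Terminal stock prices: S_uuu = 33.28, S_uud = 25.71, S_udd = 19.87, S_ddd = 15.35
Terminal payoffs (S − K): max(11.28, 0) = 11.28, max(3.713, 0) = 3.713, max(-2.131, 0) = 0, max(-6.647, 0) = 0
Node uu (S = 30.25): V_uu = e^(−0.05)·[0.6402·11.2750 + 0.3598·3.7125] = 8.1368
Node ud (S = 23.38): V_ud = e^(−0.05)·[0.6402·3.7125 + 0.3598·0.0000] = 2.2608
Node dd (S = 18.06): V_dd = e^(−0.05)·[0.6402·0.0000 + 0.3598·0.0000] = 0.0000
Node u (S = 27.5): V_u = e^(−0.05)·[0.6402·8.1368 + 0.3598·2.2608] = 5.7289
Node d (S = 21.25): V_d = e^(−0.05)·[0.6402·2.2608 + 0.3598·0.0000] = 1.3768
Node 0 (S = 25): V_0 = e^(−0.05)·[0.6402·5.7289 + 0.3598·1.3768] = 3.9600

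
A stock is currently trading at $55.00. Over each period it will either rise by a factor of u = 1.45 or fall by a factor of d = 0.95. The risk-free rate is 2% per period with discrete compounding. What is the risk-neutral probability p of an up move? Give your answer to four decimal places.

Risk-neutral probability p = (1 + 0.02 − 0.95)/(1.45 − 0.95) = 0.0700/0.5000 = 0.1400

p = 0.1400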